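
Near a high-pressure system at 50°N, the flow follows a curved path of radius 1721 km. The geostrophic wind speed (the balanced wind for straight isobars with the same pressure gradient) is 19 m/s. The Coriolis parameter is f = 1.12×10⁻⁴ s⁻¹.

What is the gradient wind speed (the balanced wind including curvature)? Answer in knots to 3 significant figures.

41.5 knots

Around a high, pressure-gradient force acts outward with centrifugal, so Coriolis balances both:
fV = (1/ρ)|∂P/∂n| + V²/R  →  V² − fR·V + fR·V_g = 0
With fR = 1.12×10⁻⁴ × 1721×10³ m = 193 m/s:
V = [fR − √((fR)² − 4 fR V_g)]/2 = [193 − √(193² − 4×193×19)]/2 = 21.4 m/s
Supergeostrophic (V > V_g = 19 m/s), as expected around a high.
Converting: 21.4 m/s × 1.944 = 41.5 knots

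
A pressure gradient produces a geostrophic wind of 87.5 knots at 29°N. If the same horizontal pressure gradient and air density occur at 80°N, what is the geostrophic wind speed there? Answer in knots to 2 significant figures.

43 knots

With the same pressure gradient and density, V_g ∝ 1/f ∝ 1/sin φ.
V₂ = V₁ · sin φ₁ / sin φ₂ = 87.5 × sin 29° / sin 80°
V₂ = 87.5 × 0.4848/0.9848 = 43 knots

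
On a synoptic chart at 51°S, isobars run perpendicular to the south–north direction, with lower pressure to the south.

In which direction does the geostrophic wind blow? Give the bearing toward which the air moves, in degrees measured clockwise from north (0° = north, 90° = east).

090°

The pressure-gradient force points toward the south (bearing 180°).
Geostrophic balance: in the Southern Hemisphere the Coriolis force deflects motion to the left, so the geostrophic wind blows 90° to the left of the pressure-gradient force (low pressure on the right).
Rotating 180° by 90° counterclockwise gives 090° — the wind blows toward the east.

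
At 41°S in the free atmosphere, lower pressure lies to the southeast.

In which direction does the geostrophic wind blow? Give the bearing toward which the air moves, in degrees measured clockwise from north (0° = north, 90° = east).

045°

The pressure-gradient force points toward the southeast (bearing 135°).
Geostrophic balance: in the Southern Hemisphere the Coriolis force deflects motion to the left, so the geostrophic wind blows 90° to the left of the pressure-gradient force (low pressure on the right).
Rotating 135° by 90° counterclockwise gives 045° — the wind blows toward the northeast.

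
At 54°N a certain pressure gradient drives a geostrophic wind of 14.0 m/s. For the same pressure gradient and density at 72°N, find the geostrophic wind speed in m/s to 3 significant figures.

11.9 m/s

With the same pressure gradient and density, V_g ∝ 1/f ∝ 1/sin φ.
V₂ = V₁ · sin φ₁ / sin φ₂ = 14.0 × sin 54° / sin 72°
V₂ = 14.0 × 0.8090/0.9511 = 11.9 m/s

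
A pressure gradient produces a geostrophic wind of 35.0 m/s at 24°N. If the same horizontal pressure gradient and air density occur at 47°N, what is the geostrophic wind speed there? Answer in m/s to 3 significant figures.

19.5 m/s

With the same pressure gradient and density, V_g ∝ 1/f ∝ 1/sin φ.
V₂ = V₁ · sin φ₁ / sin φ₂ = 35.0 × sin 24° / sin 47°
V₂ = 35.0 × 0.4067/0.7314 = 19.5 m/s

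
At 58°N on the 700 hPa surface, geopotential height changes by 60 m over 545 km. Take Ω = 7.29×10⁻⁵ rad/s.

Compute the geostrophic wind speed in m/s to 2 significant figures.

8.7 m/s

Coriolis parameter at 58°N:
f = 2Ω sin φ = 2 × 7.29×10⁻⁵ × sin 58° = 1.24×10⁻⁴ s⁻¹
Height gradient: |∂Z/∂n| = 60 m / 545000 m = 1.10×10⁻⁴
On a pressure surface, geostrophic balance gives V_g = (g/f)|∂Z/∂n|:
V_g = 9.81 × 1.10×10⁻⁴ / 1.24×10⁻⁴ = 8.73 m/s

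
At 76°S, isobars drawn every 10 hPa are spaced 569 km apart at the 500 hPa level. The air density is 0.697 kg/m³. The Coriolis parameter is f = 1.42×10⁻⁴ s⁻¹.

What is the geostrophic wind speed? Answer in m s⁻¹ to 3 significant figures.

17.8 m s⁻¹

Pressure gradient: |∂P/∂n| = 1000 Pa / 569000 m = 1.76×10⁻³ Pa/m
Geostrophic balance (pressure-gradient force = Coriolis force):
V_g = (1/(fρ)) |∂P/∂n| = 1.76×10⁻³ / (1.42×10⁻⁴ × 0.697) = 17.8 m/s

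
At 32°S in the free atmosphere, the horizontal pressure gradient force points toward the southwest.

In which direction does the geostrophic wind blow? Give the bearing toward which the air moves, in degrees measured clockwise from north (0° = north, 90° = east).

The pressure-gradient force points toward the southwest (bearing 225°).
Geostrophic balance: in the Southern Hemisphere the Coriolis force deflects motion to the left, so the geostrophic wind blows 90° to the left of the pressure-gradient force (low pressure on the right).
Rotating 225° by 90° counterclockwise gives 135° — the wind blows toward the southeast.

135°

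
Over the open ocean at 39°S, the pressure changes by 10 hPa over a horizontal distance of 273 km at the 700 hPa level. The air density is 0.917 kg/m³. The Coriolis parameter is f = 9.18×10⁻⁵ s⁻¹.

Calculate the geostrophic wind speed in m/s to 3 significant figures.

Pressure gradient: |∂P/∂n| = 1000 Pa / 273000 m = 3.66×10⁻³ Pa/m
Geostrophic balance (pressure-gradient force = Coriolis force):
V_g = (1/(fρ)) |∂P/∂n| = 3.66×10⁻³ / (9.18×10⁻⁵ × 0.917) = 43.5 m/s

43.5 m/s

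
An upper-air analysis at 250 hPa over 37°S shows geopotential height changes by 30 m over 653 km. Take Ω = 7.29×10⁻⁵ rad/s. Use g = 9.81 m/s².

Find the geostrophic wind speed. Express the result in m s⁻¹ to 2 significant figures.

5.1 m s⁻¹

Coriolis parameter at 37°S:
f = 2Ω sin φ = 2 × 7.29×10⁻⁵ × sin 37° = 8.77×10⁻⁵ s⁻¹
Height gradient: |∂Z/∂n| = 30 m / 653000 m = 4.59×10⁻⁵
On a pressure surface, geostrophic balance gives V_g = (g/f)|∂Z/∂n|:
V_g = 9.81 × 4.59×10⁻⁵ / 8.77×10⁻⁵ = 5.14 m/s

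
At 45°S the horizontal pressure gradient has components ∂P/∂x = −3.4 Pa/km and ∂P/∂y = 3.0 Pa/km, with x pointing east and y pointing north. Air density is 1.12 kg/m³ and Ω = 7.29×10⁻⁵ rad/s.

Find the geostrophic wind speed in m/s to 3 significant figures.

Coriolis parameter at 45°S:
f = 2Ω sin φ = 2 × 7.29×10⁻⁵ × sin 45° = 1.03×10⁻⁴ s⁻¹
In the Southern Hemisphere f is negative: f = −1.03×10⁻⁴ s⁻¹.
Component geostrophic relations (x east, y north):
u_g = −(1/(fρ)) ∂P/∂y,  v_g = (1/(fρ)) ∂P/∂x
u_g = −(3.0×10⁻³)/(−1.03×10⁻⁴ × 1.12) = 26.0 m/s;  v_g = (−3.4×10⁻³)/(−1.03×10⁻⁴ × 1.12) = 29.4 m/s
|V_g| = √(u_g² + v_g²) = 39.3 m/s

39.3 m/s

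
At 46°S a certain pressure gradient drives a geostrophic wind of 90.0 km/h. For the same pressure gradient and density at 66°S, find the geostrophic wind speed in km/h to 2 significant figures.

With the same pressure gradient and density, V_g ∝ 1/f ∝ 1/sin φ.
V₂ = V₁ · sin φ₁ / sin φ₂ = 90.0 × sin 46° / sin 66°
V₂ = 90.0 × 0.7193/0.9135 = 71 km/h

71 km/h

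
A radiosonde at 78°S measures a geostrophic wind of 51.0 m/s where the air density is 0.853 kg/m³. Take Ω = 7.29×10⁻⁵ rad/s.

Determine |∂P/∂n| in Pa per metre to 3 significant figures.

Coriolis parameter at 78°S:
f = 2Ω sin φ = 2 × 7.29×10⁻⁵ × sin 78° = 1.43×10⁻⁴ s⁻¹
Geostrophic balance rearranged: |∂P/∂n| = f ρ V_g
|∂P/∂n| = 1.43×10⁻⁴ × 0.853 × 51.0 = 6.20×10⁻³ Pa/m

6.20×10⁻³ Pa/m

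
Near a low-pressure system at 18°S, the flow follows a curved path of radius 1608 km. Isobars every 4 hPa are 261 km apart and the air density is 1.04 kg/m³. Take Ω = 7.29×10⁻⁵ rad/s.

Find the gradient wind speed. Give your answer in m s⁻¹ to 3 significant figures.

24.5 m s⁻¹

Coriolis parameter at 18°S:
f = 2Ω sin φ = 2 × 7.29×10⁻⁵ × sin 18° = 4.51×10⁻⁵ s⁻¹
Pressure gradient: |∂P/∂n| = 400 Pa / 261000 m = 1.53×10⁻³ Pa/m
Geostrophic speed: V_g = |∂P/∂n|/(fρ) = 1.53×10⁻³/(4.51×10⁻⁵ × 1.04) = 32.7 m/s
Around a low, centrifugal force acts outward with Coriolis, so pressure-gradient force balances both:
(1/ρ)|∂P/∂n| = fV + V²/R  →  V² + fR·V − fR·V_g = 0
With fR = 4.51×10⁻⁵ × 1608×10³ m = 72.4 m/s:
V = [−fR + √((fR)² + 4 fR V_g)]/2 = [−72.4 + √(72.4² + 4×72.4×32.7)]/2 = 24.5 m/s
Subgeostrophic (V < V_g = 32.7 m/s), as expected around a low.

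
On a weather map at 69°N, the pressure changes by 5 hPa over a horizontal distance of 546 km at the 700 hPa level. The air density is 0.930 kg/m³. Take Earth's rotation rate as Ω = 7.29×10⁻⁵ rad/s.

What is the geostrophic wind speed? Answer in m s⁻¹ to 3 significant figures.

Coriolis parameter at 69°N:
f = 2Ω sin φ = 2 × 7.29×10⁻⁵ × sin 69° = 1.36×10⁻⁴ s⁻¹
Pressure gradient: |∂P/∂n| = 500 Pa / 546000 m = 9.16×10⁻⁴ Pa/m
Geostrophic balance (pressure-gradient force = Coriolis force):
V_g = (1/(fρ)) |∂P/∂n| = 9.16×10⁻⁴ / (1.36×10⁻⁴ × 0.930) = 7.23 m/s

7.23 m s⁻¹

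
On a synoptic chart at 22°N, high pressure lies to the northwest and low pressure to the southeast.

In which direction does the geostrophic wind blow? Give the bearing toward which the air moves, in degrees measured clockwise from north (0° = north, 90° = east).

225°

The pressure-gradient force points toward the southeast (bearing 135°).
Geostrophic balance: in the Northern Hemisphere the Coriolis force deflects motion to the right, so the geostrophic wind blows 90° to the right of the pressure-gradient force (low pressure on the left).
Rotating 135° by 90° clockwise gives 225° — the wind blows toward the southwest.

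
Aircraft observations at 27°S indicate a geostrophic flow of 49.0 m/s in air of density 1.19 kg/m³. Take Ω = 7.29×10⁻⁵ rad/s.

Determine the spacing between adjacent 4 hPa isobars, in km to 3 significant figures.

Coriolis parameter at 27°S:
f = 2Ω sin φ = 2 × 7.29×10⁻⁵ × sin 27° = 6.62×10⁻⁵ s⁻¹
Geostrophic balance rearranged: |∂P/∂n| = f ρ V_g
|∂P/∂n| = 6.62×10⁻⁵ × 1.19 × 49.0 = 3.86×10⁻³ Pa/m
Isobar spacing: Δn = ΔP/|∂P/∂n| = 400 Pa / 3.86×10⁻³ Pa/m = 103636 m ≈ 104 km

104 km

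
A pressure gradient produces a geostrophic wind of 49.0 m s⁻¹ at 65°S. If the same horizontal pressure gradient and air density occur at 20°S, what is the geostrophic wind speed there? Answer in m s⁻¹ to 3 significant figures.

With the same pressure gradient and density, V_g ∝ 1/f ∝ 1/sin φ.
V₂ = V₁ · sin φ₁ / sin φ₂ = 49.0 × sin 65° / sin 20°
V₂ = 49.0 × 0.9063/0.3420 = 130 m s⁻¹

130 m s⁻¹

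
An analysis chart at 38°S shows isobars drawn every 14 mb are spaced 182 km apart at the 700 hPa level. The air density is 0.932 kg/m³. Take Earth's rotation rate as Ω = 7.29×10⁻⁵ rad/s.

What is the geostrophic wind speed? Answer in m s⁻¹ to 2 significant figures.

92 m s⁻¹

Coriolis parameter at 38°S:
f = 2Ω sin φ = 2 × 7.29×10⁻⁵ × sin 38° = 8.98×10⁻⁵ s⁻¹
Pressure gradient: |∂P/∂n| = 1400 Pa / 182000 m = 7.69×10⁻³ Pa/m
Geostrophic balance (pressure-gradient force = Coriolis force):
V_g = (1/(fρ)) |∂P/∂n| = 7.69×10⁻³ / (8.98×10⁻⁵ × 0.932) = 91.9 m/s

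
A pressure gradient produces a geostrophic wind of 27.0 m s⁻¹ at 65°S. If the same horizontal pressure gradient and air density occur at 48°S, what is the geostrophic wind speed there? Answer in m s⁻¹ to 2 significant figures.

With the same pressure gradient and density, V_g ∝ 1/f ∝ 1/sin φ.
V₂ = V₁ · sin φ₁ / sin φ₂ = 27.0 × sin 65° / sin 48°
V₂ = 27.0 × 0.9063/0.7431 = 33 m s⁻¹

33 m s⁻¹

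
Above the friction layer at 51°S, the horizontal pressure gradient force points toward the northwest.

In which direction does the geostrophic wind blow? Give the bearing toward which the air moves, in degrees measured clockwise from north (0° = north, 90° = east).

The pressure-gradient force points toward the northwest (bearing 315°).
Geostrophic balance: in the Southern Hemisphere the Coriolis force deflects motion to the left, so the geostrophic wind blows 90° to the left of the pressure-gradient force (low pressure on the right).
Rotating 315° by 90° counterclockwise gives 225° — the wind blows toward the southwest.

225°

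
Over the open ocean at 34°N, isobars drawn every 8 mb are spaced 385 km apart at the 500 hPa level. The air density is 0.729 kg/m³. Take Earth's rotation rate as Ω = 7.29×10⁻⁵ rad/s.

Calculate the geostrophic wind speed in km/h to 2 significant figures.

Coriolis parameter at 34°N:
f = 2Ω sin φ = 2 × 7.29×10⁻⁵ × sin 34° = 8.15×10⁻⁵ s⁻¹
Pressure gradient: |∂P/∂n| = 800 Pa / 385000 m = 2.08×10⁻³ Pa/m
Geostrophic balance (pressure-gradient force = Coriolis force):
V_g = (1/(fρ)) |∂P/∂n| = 2.08×10⁻³ / (8.15×10⁻⁵ × 0.729) = 35.0 m/s
Converting: 35.0 m/s × 3.6 = 130 km/h

130 km/h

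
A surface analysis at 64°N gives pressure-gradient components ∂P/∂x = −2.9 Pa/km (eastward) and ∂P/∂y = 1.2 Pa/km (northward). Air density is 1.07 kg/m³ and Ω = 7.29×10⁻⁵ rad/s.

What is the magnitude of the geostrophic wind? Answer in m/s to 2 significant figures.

Coriolis parameter at 64°N:
f = 2Ω sin φ = 2 × 7.29×10⁻⁵ × sin 64° = 1.31×10⁻⁴ s⁻¹
Component geostrophic relations (x east, y north):
u_g = −(1/(fρ)) ∂P/∂y,  v_g = (1/(fρ)) ∂P/∂x
u_g = −(1.2×10⁻³)/(1.31×10⁻⁴ × 1.07) = −8.56 m/s;  v_g = (−2.9×10⁻³)/(1.31×10⁻⁴ × 1.07) = −20.7 m/s
|V_g| = √(u_g² + v_g²) = 22.4 m/s

22 m/s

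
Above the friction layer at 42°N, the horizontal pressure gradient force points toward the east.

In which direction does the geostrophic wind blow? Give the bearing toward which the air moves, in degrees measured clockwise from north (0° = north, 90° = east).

180°

The pressure-gradient force points toward the east (bearing 090°).
Geostrophic balance: in the Northern Hemisphere the Coriolis force deflects motion to the right, so the geostrophic wind blows 90° to the right of the pressure-gradient force (low pressure on the left).
Rotating 090° by 90° clockwise gives 180° — the wind blows toward the south.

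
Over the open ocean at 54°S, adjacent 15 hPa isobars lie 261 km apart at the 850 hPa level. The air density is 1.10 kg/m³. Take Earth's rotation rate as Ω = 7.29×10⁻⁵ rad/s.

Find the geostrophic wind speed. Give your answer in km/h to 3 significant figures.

159 km/h

Coriolis parameter at 54°S:
f = 2Ω sin φ = 2 × 7.29×10⁻⁵ × sin 54° = 1.18×10⁻⁴ s⁻¹
Pressure gradient: |∂P/∂n| = 1500 Pa / 261000 m = 5.75×10⁻³ Pa/m
Geostrophic balance (pressure-gradient force = Coriolis force):
V_g = (1/(fρ)) |∂P/∂n| = 5.75×10⁻³ / (1.18×10⁻⁴ × 1.10) = 44.3 m/s
Converting: 44.3 m/s × 3.6 = 159 km/h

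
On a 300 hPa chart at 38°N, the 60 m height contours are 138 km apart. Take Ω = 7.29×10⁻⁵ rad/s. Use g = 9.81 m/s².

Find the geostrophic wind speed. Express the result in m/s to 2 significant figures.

48 m/s

Coriolis parameter at 38°N:
f = 2Ω sin φ = 2 × 7.29×10⁻⁵ × sin 38° = 8.98×10⁻⁵ s⁻¹
Height gradient: |∂Z/∂n| = 60 m / 138000 m = 4.35×10⁻⁴
On a pressure surface, geostrophic balance gives V_g = (g/f)|∂Z/∂n|:
V_g = 9.81 × 4.35×10⁻⁴ / 8.98×10⁻⁵ = 47.5 m/s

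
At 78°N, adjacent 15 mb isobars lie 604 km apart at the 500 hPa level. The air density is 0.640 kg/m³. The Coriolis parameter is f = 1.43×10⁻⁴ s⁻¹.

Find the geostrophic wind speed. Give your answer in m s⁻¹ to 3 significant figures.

27.1 m s⁻¹

Pressure gradient: |∂P/∂n| = 1500 Pa / 604000 m = 2.48×10⁻³ Pa/m
Geostrophic balance (pressure-gradient force = Coriolis force):
V_g = (1/(fρ)) |∂P/∂n| = 2.48×10⁻³ / (1.43×10⁻⁴ × 0.640) = 27.1 m/s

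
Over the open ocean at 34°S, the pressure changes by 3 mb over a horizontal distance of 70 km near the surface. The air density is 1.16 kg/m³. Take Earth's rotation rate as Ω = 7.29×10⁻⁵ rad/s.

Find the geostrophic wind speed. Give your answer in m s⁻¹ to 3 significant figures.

Coriolis parameter at 34°S:
f = 2Ω sin φ = 2 × 7.29×10⁻⁵ × sin 34° = 8.15×10⁻⁵ s⁻¹
Pressure gradient: |∂P/∂n| = 300 Pa / 70000 m = 4.29×10⁻³ Pa/m
Geostrophic balance (pressure-gradient force = Coriolis force):
V_g = (1/(fρ)) |∂P/∂n| = 4.29×10⁻³ / (8.15×10⁻⁵ × 1.16) = 45.3 m/s

45.3 m s⁻¹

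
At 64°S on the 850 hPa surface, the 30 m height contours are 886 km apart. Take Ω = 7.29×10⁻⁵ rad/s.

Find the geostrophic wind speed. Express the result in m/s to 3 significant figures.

2.53 m/s

Coriolis parameter at 64°S:
f = 2Ω sin φ = 2 × 7.29×10⁻⁵ × sin 64° = 1.31×10⁻⁴ s⁻¹
Height gradient: |∂Z/∂n| = 30 m / 886000 m = 3.39×10⁻⁵
On a pressure surface, geostrophic balance gives V_g = (g/f)|∂Z/∂n|:
V_g = 9.81 × 3.39×10⁻⁵ / 1.31×10⁻⁴ = 2.53 m/s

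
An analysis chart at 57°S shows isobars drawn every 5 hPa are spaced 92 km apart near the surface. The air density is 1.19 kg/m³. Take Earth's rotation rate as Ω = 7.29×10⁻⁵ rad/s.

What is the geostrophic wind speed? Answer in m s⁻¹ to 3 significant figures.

37.3 m s⁻¹

Coriolis parameter at 57°S:
f = 2Ω sin φ = 2 × 7.29×10⁻⁵ × sin 57° = 1.22×10⁻⁴ s⁻¹
Pressure gradient: |∂P/∂n| = 500 Pa / 92000 m = 5.43×10⁻³ Pa/m
Geostrophic balance (pressure-gradient force = Coriolis force):
V_g = (1/(fρ)) |∂P/∂n| = 5.43×10⁻³ / (1.22×10⁻⁴ × 1.19) = 37.3 m/s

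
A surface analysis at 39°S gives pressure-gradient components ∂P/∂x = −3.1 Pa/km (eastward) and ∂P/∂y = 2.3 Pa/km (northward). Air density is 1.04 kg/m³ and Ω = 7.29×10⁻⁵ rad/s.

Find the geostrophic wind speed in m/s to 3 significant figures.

40.5 m/s

Coriolis parameter at 39°S:
f = 2Ω sin φ = 2 × 7.29×10⁻⁵ × sin 39° = 9.18×10⁻⁵ s⁻¹
In the Southern Hemisphere f is negative: f = −9.18×10⁻⁵ s⁻¹.
Component geostrophic relations (x east, y north):
u_g = −(1/(fρ)) ∂P/∂y,  v_g = (1/(fρ)) ∂P/∂x
u_g = −(2.3×10⁻³)/(−9.18×10⁻⁵ × 1.04) = 24.1 m/s;  v_g = (−3.1×10⁻³)/(−9.18×10⁻⁵ × 1.04) = 32.5 m/s
|V_g| = √(u_g² + v_g²) = 40.5 m/s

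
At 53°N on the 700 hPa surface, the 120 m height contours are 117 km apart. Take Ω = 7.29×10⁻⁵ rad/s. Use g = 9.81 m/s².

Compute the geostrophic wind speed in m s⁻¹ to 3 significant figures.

86.4 m s⁻¹

Coriolis parameter at 53°N:
f = 2Ω sin φ = 2 × 7.29×10⁻⁵ × sin 53° = 1.16×10⁻⁴ s⁻¹
Height gradient: |∂Z/∂n| = 120 m / 117000 m = 1.03×10⁻³
On a pressure surface, geostrophic balance gives V_g = (g/f)|∂Z/∂n|:
V_g = 9.81 × 1.03×10⁻³ / 1.16×10⁻⁴ = 86.4 m/s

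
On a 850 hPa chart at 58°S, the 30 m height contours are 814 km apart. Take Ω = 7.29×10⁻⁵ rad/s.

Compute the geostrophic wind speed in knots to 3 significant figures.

5.68 knots

Coriolis parameter at 58°S:
f = 2Ω sin φ = 2 × 7.29×10⁻⁵ × sin 58° = 1.24×10⁻⁴ s⁻¹
Height gradient: |∂Z/∂n| = 30 m / 814000 m = 3.69×10⁻⁵
On a pressure surface, geostrophic balance gives V_g = (g/f)|∂Z/∂n|:
V_g = 9.81 × 3.69×10⁻⁵ / 1.24×10⁻⁴ = 2.92 m/s
Converting: 2.92 m/s × 1.944 = 5.68 knots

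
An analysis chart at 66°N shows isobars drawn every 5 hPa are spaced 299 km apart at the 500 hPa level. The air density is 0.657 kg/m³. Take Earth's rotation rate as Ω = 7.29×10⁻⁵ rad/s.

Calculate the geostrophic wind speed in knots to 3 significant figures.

37.1 knots

Coriolis parameter at 66°N:
f = 2Ω sin φ = 2 × 7.29×10⁻⁵ × sin 66° = 1.33×10⁻⁴ s⁻¹
Pressure gradient: |∂P/∂n| = 500 Pa / 299000 m = 1.67×10⁻³ Pa/m
Geostrophic balance (pressure-gradient force = Coriolis force):
V_g = (1/(fρ)) |∂P/∂n| = 1.67×10⁻³ / (1.33×10⁻⁴ × 0.657) = 19.1 m/s
Converting: 19.1 m/s × 1.944 = 37.1 knots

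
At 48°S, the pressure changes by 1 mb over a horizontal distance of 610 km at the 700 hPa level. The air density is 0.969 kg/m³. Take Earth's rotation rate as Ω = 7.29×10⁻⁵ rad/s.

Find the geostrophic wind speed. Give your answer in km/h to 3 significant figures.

Coriolis parameter at 48°S:
f = 2Ω sin φ = 2 × 7.29×10⁻⁵ × sin 48° = 1.08×10⁻⁴ s⁻¹
Pressure gradient: |∂P/∂n| = 100 Pa / 610000 m = 1.64×10⁻⁴ Pa/m
Geostrophic balance (pressure-gradient force = Coriolis force):
V_g = (1/(fρ)) |∂P/∂n| = 1.64×10⁻⁴ / (1.08×10⁻⁴ × 0.969) = 1.56 m/s
Converting: 1.56 m/s × 3.6 = 5.62 km/h

5.62 km/h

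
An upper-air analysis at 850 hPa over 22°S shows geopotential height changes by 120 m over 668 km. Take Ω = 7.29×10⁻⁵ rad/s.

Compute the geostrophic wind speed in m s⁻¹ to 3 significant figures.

32.3 m s⁻¹

Coriolis parameter at 22°S:
f = 2Ω sin φ = 2 × 7.29×10⁻⁵ × sin 22° = 5.46×10⁻⁵ s⁻¹
Height gradient: |∂Z/∂n| = 120 m / 668000 m = 1.80×10⁻⁴
On a pressure surface, geostrophic balance gives V_g = (g/f)|∂Z/∂n|:
V_g = 9.81 × 1.80×10⁻⁴ / 5.46×10⁻⁵ = 32.3 m/s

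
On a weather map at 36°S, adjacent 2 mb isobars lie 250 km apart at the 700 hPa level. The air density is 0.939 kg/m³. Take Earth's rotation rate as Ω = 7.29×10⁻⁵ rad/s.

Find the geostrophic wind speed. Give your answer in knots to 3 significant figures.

19.3 knots

Coriolis parameter at 36°S:
f = 2Ω sin φ = 2 × 7.29×10⁻⁵ × sin 36° = 8.57×10⁻⁵ s⁻¹
Pressure gradient: |∂P/∂n| = 200 Pa / 250000 m = 8.00×10⁻⁴ Pa/m
Geostrophic balance (pressure-gradient force = Coriolis force):
V_g = (1/(fρ)) |∂P/∂n| = 8.00×10⁻⁴ / (8.57×10⁻⁵ × 0.939) = 9.94 m/s
Converting: 9.94 m/s × 1.944 = 19.3 knots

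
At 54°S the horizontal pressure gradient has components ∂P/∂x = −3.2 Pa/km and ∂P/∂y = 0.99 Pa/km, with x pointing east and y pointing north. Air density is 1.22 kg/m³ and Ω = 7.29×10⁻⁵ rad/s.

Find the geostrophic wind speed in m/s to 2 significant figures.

23 m/s

Coriolis parameter at 54°S:
f = 2Ω sin φ = 2 × 7.29×10⁻⁵ × sin 54° = 1.18×10⁻⁴ s⁻¹
In the Southern Hemisphere f is negative: f = −1.18×10⁻⁴ s⁻¹.
Component geostrophic relations (x east, y north):
u_g = −(1/(fρ)) ∂P/∂y,  v_g = (1/(fρ)) ∂P/∂x
u_g = −(0.99×10⁻³)/(−1.18×10⁻⁴ × 1.22) = 6.88 m/s;  v_g = (−3.2×10⁻³)/(−1.18×10⁻⁴ × 1.22) = 22.2 m/s
|V_g| = √(u_g² + v_g²) = 23.3 m/s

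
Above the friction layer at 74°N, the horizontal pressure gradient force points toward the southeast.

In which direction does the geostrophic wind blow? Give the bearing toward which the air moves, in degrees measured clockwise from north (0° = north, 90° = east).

225°

The pressure-gradient force points toward the southeast (bearing 135°).
Geostrophic balance: in the Northern Hemisphere the Coriolis force deflects motion to the right, so the geostrophic wind blows 90° to the right of the pressure-gradient force (low pressure on the left).
Rotating 135° by 90° clockwise gives 225° — the wind blows toward the southwest.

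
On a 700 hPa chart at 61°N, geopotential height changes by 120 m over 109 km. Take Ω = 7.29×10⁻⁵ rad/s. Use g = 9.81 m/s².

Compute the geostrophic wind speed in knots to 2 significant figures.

160 knots

Coriolis parameter at 61°N:
f = 2Ω sin φ = 2 × 7.29×10⁻⁵ × sin 61° = 1.28×10⁻⁴ s⁻¹
Height gradient: |∂Z/∂n| = 120 m / 109000 m = 1.10×10⁻³
On a pressure surface, geostrophic balance gives V_g = (g/f)|∂Z/∂n|:
V_g = 9.81 × 1.10×10⁻³ / 1.28×10⁻⁴ = 84.7 m/s
Converting: 84.7 m/s × 1.944 = 160 knots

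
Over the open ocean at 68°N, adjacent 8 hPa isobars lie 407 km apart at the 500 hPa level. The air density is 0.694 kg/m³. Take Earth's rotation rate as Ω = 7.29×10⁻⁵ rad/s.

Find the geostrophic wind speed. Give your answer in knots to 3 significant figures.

40.7 knots

Coriolis parameter at 68°N:
f = 2Ω sin φ = 2 × 7.29×10⁻⁵ × sin 68° = 1.35×10⁻⁴ s⁻¹
Pressure gradient: |∂P/∂n| = 800 Pa / 407000 m = 1.97×10⁻³ Pa/m
Geostrophic balance (pressure-gradient force = Coriolis force):
V_g = (1/(fρ)) |∂P/∂n| = 1.97×10⁻³ / (1.35×10⁻⁴ × 0.694) = 21.0 m/s
Converting: 21.0 m/s × 1.944 = 40.7 knots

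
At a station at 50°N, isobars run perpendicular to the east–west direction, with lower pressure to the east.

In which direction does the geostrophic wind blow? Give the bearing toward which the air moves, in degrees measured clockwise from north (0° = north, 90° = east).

180°

The pressure-gradient force points toward the east (bearing 090°).
Geostrophic balance: in the Northern Hemisphere the Coriolis force deflects motion to the right, so the geostrophic wind blows 90° to the right of the pressure-gradient force (low pressure on the left).
Rotating 090° by 90° clockwise gives 180° — the wind blows toward the south.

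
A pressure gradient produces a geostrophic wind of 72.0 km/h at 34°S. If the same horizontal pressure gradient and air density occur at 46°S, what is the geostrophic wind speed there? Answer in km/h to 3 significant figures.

56.0 km/h

With the same pressure gradient and density, V_g ∝ 1/f ∝ 1/sin φ.
V₂ = V₁ · sin φ₁ / sin φ₂ = 72.0 × sin 34° / sin 46°
V₂ = 72.0 × 0.5592/0.7193 = 56.0 km/h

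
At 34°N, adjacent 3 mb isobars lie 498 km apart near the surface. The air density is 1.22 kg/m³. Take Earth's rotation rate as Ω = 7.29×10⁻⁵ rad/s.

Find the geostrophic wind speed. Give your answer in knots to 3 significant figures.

11.8 knots

Coriolis parameter at 34°N:
f = 2Ω sin φ = 2 × 7.29×10⁻⁵ × sin 34° = 8.15×10⁻⁵ s⁻¹
Pressure gradient: |∂P/∂n| = 300 Pa / 498000 m = 6.02×10⁻⁴ Pa/m
Geostrophic balance (pressure-gradient force = Coriolis force):
V_g = (1/(fρ)) |∂P/∂n| = 6.02×10⁻⁴ / (8.15×10⁻⁵ × 1.22) = 6.06 m/s
Converting: 6.06 m/s × 1.944 = 11.8 knots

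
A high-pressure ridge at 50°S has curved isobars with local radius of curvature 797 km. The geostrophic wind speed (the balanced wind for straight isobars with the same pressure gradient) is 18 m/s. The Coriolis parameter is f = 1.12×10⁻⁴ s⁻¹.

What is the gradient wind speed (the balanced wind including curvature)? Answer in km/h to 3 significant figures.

Around a high, pressure-gradient force acts outward with centrifugal, so Coriolis balances both:
fV = (1/ρ)|∂P/∂n| + V²/R  →  V² − fR·V + fR·V_g = 0
With fR = 1.12×10⁻⁴ × 797×10³ m = 89.3 m/s:
V = [fR − √((fR)² − 4 fR V_g)]/2 = [89.3 − √(89.3² − 4×89.3×18)]/2 = 25 m/s
Supergeostrophic (V > V_g = 18 m/s), as expected around a high.
Converting: 25 m/s × 3.6 = 90.0 km/h

90.0 km/h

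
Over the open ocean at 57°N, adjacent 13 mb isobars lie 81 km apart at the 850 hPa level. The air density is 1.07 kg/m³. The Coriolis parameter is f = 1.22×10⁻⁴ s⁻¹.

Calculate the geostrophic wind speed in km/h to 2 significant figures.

440 km/h

Pressure gradient: |∂P/∂n| = 1300 Pa / 81000 m = 1.60×10⁻² Pa/m
Geostrophic balance (pressure-gradient force = Coriolis force):
V_g = (1/(fρ)) |∂P/∂n| = 1.60×10⁻² / (1.22×10⁻⁴ × 1.07) = 123 m/s
Converting: 123 m/s × 3.6 = 440 km/h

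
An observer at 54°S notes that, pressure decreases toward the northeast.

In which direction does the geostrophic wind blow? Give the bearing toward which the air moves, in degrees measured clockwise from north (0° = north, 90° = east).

The pressure-gradient force points toward the northeast (bearing 045°).
Geostrophic balance: in the Southern Hemisphere the Coriolis force deflects motion to the left, so the geostrophic wind blows 90° to the left of the pressure-gradient force (low pressure on the right).
Rotating 045° by 90° counterclockwise gives 315° — the wind blows toward the northwest.

315°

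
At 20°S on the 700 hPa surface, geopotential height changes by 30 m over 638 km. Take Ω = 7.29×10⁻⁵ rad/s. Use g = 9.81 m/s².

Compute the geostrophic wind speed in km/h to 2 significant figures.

33 km/h

Coriolis parameter at 20°S:
f = 2Ω sin φ = 2 × 7.29×10⁻⁵ × sin 20° = 4.99×10⁻⁵ s⁻¹
Height gradient: |∂Z/∂n| = 30 m / 638000 m = 4.70×10⁻⁵
On a pressure surface, geostrophic balance gives V_g = (g/f)|∂Z/∂n|:
V_g = 9.81 × 4.70×10⁻⁵ / 4.99×10⁻⁵ = 9.25 m/s
Converting: 9.25 m/s × 3.6 = 33 km/h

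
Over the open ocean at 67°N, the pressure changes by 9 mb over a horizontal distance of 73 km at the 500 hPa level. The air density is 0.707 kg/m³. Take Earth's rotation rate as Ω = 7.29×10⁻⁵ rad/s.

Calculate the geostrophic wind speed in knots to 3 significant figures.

Coriolis parameter at 67°N:
f = 2Ω sin φ = 2 × 7.29×10⁻⁵ × sin 67° = 1.34×10⁻⁴ s⁻¹
Pressure gradient: |∂P/∂n| = 900 Pa / 73000 m = 1.23×10⁻² Pa/m
Geostrophic balance (pressure-gradient force = Coriolis force):
V_g = (1/(fρ)) |∂P/∂n| = 1.23×10⁻² / (1.34×10⁻⁴ × 0.707) = 130 m/s
Converting: 130 m/s × 1.944 = 253 knots

253 knots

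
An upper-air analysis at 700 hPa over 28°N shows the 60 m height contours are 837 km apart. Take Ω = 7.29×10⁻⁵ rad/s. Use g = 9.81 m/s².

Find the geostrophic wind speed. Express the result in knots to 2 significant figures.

Coriolis parameter at 28°N:
f = 2Ω sin φ = 2 × 7.29×10⁻⁵ × sin 28° = 6.84×10⁻⁵ s⁻¹
Height gradient: |∂Z/∂n| = 60 m / 837000 m = 7.17×10⁻⁵
On a pressure surface, geostrophic balance gives V_g = (g/f)|∂Z/∂n|:
V_g = 9.81 × 7.17×10⁻⁵ / 6.84×10⁻⁵ = 10.3 m/s
Converting: 10.3 m/s × 1.944 = 20 knots

20 knots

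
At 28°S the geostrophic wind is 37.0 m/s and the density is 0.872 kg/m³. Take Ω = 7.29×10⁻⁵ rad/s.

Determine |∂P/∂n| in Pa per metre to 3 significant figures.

2.21×10⁻³ Pa/m

Coriolis parameter at 28°S:
f = 2Ω sin φ = 2 × 7.29×10⁻⁵ × sin 28° = 6.84×10⁻⁵ s⁻¹
Geostrophic balance rearranged: |∂P/∂n| = f ρ V_g
|∂P/∂n| = 6.84×10⁻⁵ × 0.872 × 37.0 = 2.21×10⁻³ Pa/m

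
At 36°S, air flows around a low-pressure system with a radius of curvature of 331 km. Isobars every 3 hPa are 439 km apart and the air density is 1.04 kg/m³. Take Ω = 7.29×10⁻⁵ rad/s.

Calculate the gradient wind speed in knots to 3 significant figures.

Coriolis parameter at 36°S:
f = 2Ω sin φ = 2 × 7.29×10⁻⁵ × sin 36° = 8.57×10⁻⁵ s⁻¹
Pressure gradient: |∂P/∂n| = 300 Pa / 439000 m = 6.83×10⁻⁴ Pa/m
Geostrophic speed: V_g = |∂P/∂n|/(fρ) = 6.83×10⁻⁴/(8.57×10⁻⁵ × 1.04) = 7.67 m/s
Around a low, centrifugal force acts outward with Coriolis, so pressure-gradient force balances both:
(1/ρ)|∂P/∂n| = fV + V²/R  →  V² + fR·V − fR·V_g = 0
With fR = 8.57×10⁻⁵ × 331×10³ m = 28.4 m/s:
V = [−fR + √((fR)² + 4 fR V_g)]/2 = [−28.4 + √(28.4² + 4×28.4×7.67)]/2 = 6.28 m/s
Subgeostrophic (V < V_g = 7.67 m/s), as expected around a low.
Converting: 6.28 m/s × 1.944 = 12.2 knots

12.2 knots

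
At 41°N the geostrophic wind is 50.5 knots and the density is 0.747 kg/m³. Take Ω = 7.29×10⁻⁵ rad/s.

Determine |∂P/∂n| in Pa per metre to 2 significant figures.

1.9×10⁻³ Pa/m

Coriolis parameter at 41°N:
f = 2Ω sin φ = 2 × 7.29×10⁻⁵ × sin 41° = 9.57×10⁻⁵ s⁻¹
Wind speed in SI: 50.5 knots = 26.0 m/s
Geostrophic balance rearranged: |∂P/∂n| = f ρ V_g
|∂P/∂n| = 9.57×10⁻⁵ × 0.747 × 26.0 = 1.86×10⁻³ Pa/m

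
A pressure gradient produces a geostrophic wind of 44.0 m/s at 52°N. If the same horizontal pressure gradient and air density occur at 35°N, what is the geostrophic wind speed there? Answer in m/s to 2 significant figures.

60 m/s

With the same pressure gradient and density, V_g ∝ 1/f ∝ 1/sin φ.
V₂ = V₁ · sin φ₁ / sin φ₂ = 44.0 × sin 52° / sin 35°
V₂ = 44.0 × 0.7880/0.5736 = 60 m/s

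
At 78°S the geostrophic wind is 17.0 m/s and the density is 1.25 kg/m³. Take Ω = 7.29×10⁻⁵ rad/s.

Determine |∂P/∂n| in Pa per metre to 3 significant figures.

Coriolis parameter at 78°S:
f = 2Ω sin φ = 2 × 7.29×10⁻⁵ × sin 78° = 1.43×10⁻⁴ s⁻¹
Geostrophic balance rearranged: |∂P/∂n| = f ρ V_g
|∂P/∂n| = 1.43×10⁻⁴ × 1.25 × 17.0 = 3.03×10⁻³ Pa/m

3.03×10⁻³ Pa/m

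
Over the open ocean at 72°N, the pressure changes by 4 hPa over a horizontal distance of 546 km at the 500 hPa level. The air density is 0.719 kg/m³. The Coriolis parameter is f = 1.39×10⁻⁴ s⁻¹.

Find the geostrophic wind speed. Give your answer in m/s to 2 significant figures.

7.3 m/s

Pressure gradient: |∂P/∂n| = 400 Pa / 546000 m = 7.33×10⁻⁴ Pa/m
Geostrophic balance (pressure-gradient force = Coriolis force):
V_g = (1/(fρ)) |∂P/∂n| = 7.33×10⁻⁴ / (1.39×10⁻⁴ × 0.719) = 7.33 m/s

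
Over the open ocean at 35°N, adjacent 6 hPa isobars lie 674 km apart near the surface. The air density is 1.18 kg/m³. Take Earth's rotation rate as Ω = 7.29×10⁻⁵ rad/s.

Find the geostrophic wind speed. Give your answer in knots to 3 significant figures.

Coriolis parameter at 35°N:
f = 2Ω sin φ = 2 × 7.29×10⁻⁵ × sin 35° = 8.36×10⁻⁵ s⁻¹
Pressure gradient: |∂P/∂n| = 600 Pa / 674000 m = 8.90×10⁻⁴ Pa/m
Geostrophic balance (pressure-gradient force = Coriolis force):
V_g = (1/(fρ)) |∂P/∂n| = 8.90×10⁻⁴ / (8.36×10⁻⁵ × 1.18) = 9.02 m/s
Converting: 9.02 m/s × 1.944 = 17.5 knots

17.5 knots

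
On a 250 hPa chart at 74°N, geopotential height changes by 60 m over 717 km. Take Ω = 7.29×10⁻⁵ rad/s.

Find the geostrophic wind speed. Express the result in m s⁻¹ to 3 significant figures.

5.86 m s⁻¹

Coriolis parameter at 74°N:
f = 2Ω sin φ = 2 × 7.29×10⁻⁵ × sin 74° = 1.40×10⁻⁴ s⁻¹
Height gradient: |∂Z/∂n| = 60 m / 717000 m = 8.37×10⁻⁵
On a pressure surface, geostrophic balance gives V_g = (g/f)|∂Z/∂n|:
V_g = 9.81 × 8.37×10⁻⁵ / 1.40×10⁻⁴ = 5.86 m/s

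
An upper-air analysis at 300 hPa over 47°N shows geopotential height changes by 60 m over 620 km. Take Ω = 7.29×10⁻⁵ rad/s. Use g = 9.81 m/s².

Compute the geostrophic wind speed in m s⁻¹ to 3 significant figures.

8.90 m s⁻¹

Coriolis parameter at 47°N:
f = 2Ω sin φ = 2 × 7.29×10⁻⁵ × sin 47° = 1.07×10⁻⁴ s⁻¹
Height gradient: |∂Z/∂n| = 60 m / 620000 m = 9.68×10⁻⁵
On a pressure surface, geostrophic balance gives V_g = (g/f)|∂Z/∂n|:
V_g = 9.81 × 9.68×10⁻⁵ / 1.07×10⁻⁴ = 8.90 m/s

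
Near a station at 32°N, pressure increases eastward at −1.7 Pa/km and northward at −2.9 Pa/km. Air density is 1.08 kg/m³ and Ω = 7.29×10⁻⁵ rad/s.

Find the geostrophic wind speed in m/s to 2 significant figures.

Coriolis parameter at 32°N:
f = 2Ω sin φ = 2 × 7.29×10⁻⁵ × sin 32° = 7.73×10⁻⁵ s⁻¹
Component geostrophic relations (x east, y north):
u_g = −(1/(fρ)) ∂P/∂y,  v_g = (1/(fρ)) ∂P/∂x
u_g = −(−2.9×10⁻³)/(7.73×10⁻⁵ × 1.08) = 34.8 m/s;  v_g = (−1.7×10⁻³)/(7.73×10⁻⁵ × 1.08) = −20.4 m/s
|V_g| = √(u_g² + v_g²) = 40.3 m/s

40 m/s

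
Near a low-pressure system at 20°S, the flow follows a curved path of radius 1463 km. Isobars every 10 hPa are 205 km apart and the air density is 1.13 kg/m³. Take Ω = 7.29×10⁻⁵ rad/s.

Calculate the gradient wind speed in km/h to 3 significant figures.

Coriolis parameter at 20°S:
f = 2Ω sin φ = 2 × 7.29×10⁻⁵ × sin 20° = 4.99×10⁻⁵ s⁻¹
Pressure gradient: |∂P/∂n| = 1000 Pa / 205000 m = 4.88×10⁻³ Pa/m
Geostrophic speed: V_g = |∂P/∂n|/(fρ) = 4.88×10⁻³/(4.99×10⁻⁵ × 1.13) = 86.6 m/s
Around a low, centrifugal force acts outward with Coriolis, so pressure-gradient force balances both:
(1/ρ)|∂P/∂n| = fV + V²/R  →  V² + fR·V − fR·V_g = 0
With fR = 4.99×10⁻⁵ × 1463×10³ m = 73.0 m/s:
V = [−fR + √((fR)² + 4 fR V_g)]/2 = [−73.0 + √(73.0² + 4×73.0×86.6)]/2 = 51 m/s
Subgeostrophic (V < V_g = 86.6 m/s), as expected around a low.
Converting: 51 m/s × 3.6 = 183 km/h

183 km/h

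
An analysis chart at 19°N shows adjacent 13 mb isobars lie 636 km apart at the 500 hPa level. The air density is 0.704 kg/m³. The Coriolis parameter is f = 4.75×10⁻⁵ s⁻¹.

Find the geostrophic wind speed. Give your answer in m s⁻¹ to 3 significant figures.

Pressure gradient: |∂P/∂n| = 1300 Pa / 636000 m = 2.04×10⁻³ Pa/m
Geostrophic balance (pressure-gradient force = Coriolis force):
V_g = (1/(fρ)) |∂P/∂n| = 2.04×10⁻³ / (4.75×10⁻⁵ × 0.704) = 61.1 m/s

61.1 m s⁻¹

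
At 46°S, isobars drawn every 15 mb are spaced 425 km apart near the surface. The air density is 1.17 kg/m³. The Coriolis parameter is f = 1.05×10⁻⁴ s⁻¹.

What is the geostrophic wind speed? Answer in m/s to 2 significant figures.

29 m/s

Pressure gradient: |∂P/∂n| = 1500 Pa / 425000 m = 3.53×10⁻³ Pa/m
Geostrophic balance (pressure-gradient force = Coriolis force):
V_g = (1/(fρ)) |∂P/∂n| = 3.53×10⁻³ / (1.05×10⁻⁴ × 1.17) = 28.7 m/s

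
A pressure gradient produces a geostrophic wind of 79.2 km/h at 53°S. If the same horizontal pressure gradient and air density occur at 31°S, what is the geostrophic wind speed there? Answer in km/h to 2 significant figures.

120 km/h

With the same pressure gradient and density, V_g ∝ 1/f ∝ 1/sin φ.
V₂ = V₁ · sin φ₁ / sin φ₂ = 79.2 × sin 53° / sin 31°
V₂ = 79.2 × 0.7986/0.5150 = 120 km/h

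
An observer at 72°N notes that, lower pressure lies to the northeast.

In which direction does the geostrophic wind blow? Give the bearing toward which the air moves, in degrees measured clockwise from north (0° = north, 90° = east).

135°

The pressure-gradient force points toward the northeast (bearing 045°).
Geostrophic balance: in the Northern Hemisphere the Coriolis force deflects motion to the right, so the geostrophic wind blows 90° to the right of the pressure-gradient force (low pressure on the left).
Rotating 045° by 90° clockwise gives 135° — the wind blows toward the southeast.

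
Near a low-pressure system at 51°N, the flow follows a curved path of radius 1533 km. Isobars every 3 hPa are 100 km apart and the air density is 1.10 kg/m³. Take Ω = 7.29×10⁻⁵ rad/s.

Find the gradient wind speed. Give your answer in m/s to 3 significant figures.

Coriolis parameter at 51°N:
f = 2Ω sin φ = 2 × 7.29×10⁻⁵ × sin 51° = 1.13×10⁻⁴ s⁻¹
Pressure gradient: |∂P/∂n| = 300 Pa / 100000 m = 3.00×10⁻³ Pa/m
Geostrophic speed: V_g = |∂P/∂n|/(fρ) = 3.00×10⁻³/(1.13×10⁻⁴ × 1.10) = 24.1 m/s
Around a low, centrifugal force acts outward with Coriolis, so pressure-gradient force balances both:
(1/ρ)|∂P/∂n| = fV + V²/R  →  V² + fR·V − fR·V_g = 0
With fR = 1.13×10⁻⁴ × 1533×10³ m = 174 m/s:
V = [−fR + √((fR)² + 4 fR V_g)]/2 = [−174 + √(174² + 4×174×24.1)]/2 = 21.4 m/s
Subgeostrophic (V < V_g = 24.1 m/s), as expected around a low.

21.4 m/s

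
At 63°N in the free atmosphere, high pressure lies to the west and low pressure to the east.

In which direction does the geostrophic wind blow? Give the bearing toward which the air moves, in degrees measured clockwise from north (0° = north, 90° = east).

180°

The pressure-gradient force points toward the east (bearing 090°).
Geostrophic balance: in the Northern Hemisphere the Coriolis force deflects motion to the right, so the geostrophic wind blows 90° to the right of the pressure-gradient force (low pressure on the left).
Rotating 090° by 90° clockwise gives 180° — the wind blows toward the south.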